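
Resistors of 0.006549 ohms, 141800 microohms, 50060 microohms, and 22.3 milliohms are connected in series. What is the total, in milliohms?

220.709 milliohms

In milliohms:
  0.006549 ohms = 0.006549 × 10^3 milliohms = 6.549
  141800 microohms = 141800 × 10^-3 milliohms = 141.8
  50060 microohms = 50060 × 10^-3 milliohms = 50.06
  22.3 milliohms → 22.3
Sum: 6.549 + 141.8 + 50.06 + 22.3 = 220.709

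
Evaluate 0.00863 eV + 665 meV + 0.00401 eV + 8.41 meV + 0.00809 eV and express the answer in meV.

694.14 meV

In meV:
  0.00863 eV = 0.00863 × 10^3 meV = 8.63
  665 meV → 665
  0.00401 eV = 0.00401 × 10^3 meV = 4.01
  8.41 meV → 8.41
  0.00809 eV = 0.00809 × 10^3 meV = 8.09
Sum: 8.63 + 665 + 4.01 + 8.41 + 8.09 = 694.14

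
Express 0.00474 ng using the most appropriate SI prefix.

4.74 pg

= 4.74e-12 g; 1e-12 is pico.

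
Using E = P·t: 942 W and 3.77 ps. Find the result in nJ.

942 × 3.77 × 10⁻¹² = 3551.34 × 10⁻¹² J

3.55134 nJ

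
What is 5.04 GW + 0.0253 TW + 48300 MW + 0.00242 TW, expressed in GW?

In GW:
  5.04 GW → 5.04
  0.0253 TW = 0.0253 × 10^3 GW = 25.3
  48300 MW = 48300 × 10^-3 GW = 48.3
  0.00242 TW = 0.00242 × 10^3 GW = 2.42
Sum: 5.04 + 25.3 + 48.3 + 2.42 = 81.06

81.06 GW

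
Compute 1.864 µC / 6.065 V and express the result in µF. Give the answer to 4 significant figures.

(1.864e-6) / (6.065) = 0.307337e-6 F

0.3073 µF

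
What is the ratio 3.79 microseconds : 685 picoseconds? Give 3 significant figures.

5530

(3.79 × 10^-6) / (685 × 10^-12) = 0.005533 × 10^6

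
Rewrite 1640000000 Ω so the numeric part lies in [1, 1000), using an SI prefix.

1.64 GΩ

= 1.64e9 Ω; 1e9 is giga.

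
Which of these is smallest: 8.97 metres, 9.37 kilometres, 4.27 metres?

4.27 metres

8.97 metres = 8.97 metres
9.37 kilometres = 9370 metres
4.27 metres = 4.27 metres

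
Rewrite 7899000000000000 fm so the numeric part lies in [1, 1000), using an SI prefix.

7.899 m

= 7.899 m; mantissa already in [1, 1000).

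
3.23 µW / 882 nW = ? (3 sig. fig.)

3.66

(3.23 × 10⁻⁶) / (882 × 10⁻⁹) = 0.003662 × 10³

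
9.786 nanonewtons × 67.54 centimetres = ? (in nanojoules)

6.6094644 nanojoules

9.786 × 10^-9 × 67.54 × 10^-2 = 660.94644 × 10^-11 J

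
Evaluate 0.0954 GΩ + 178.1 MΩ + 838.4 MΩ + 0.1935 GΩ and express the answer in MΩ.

1305.4 MΩ

In MΩ:
  0.0954 GΩ = 0.0954 × 10^3 MΩ = 95.4
  178.1 MΩ → 178.1
  838.4 MΩ → 838.4
  0.1935 GΩ = 0.1935 × 10^3 MΩ = 193.5
Sum: 95.4 + 178.1 + 838.4 + 193.5 = 1305.4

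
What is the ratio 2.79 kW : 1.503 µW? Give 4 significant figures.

(2.79 × 10^3) / (1.503 × 10^-6) = 1.8563 × 10^9

1856000000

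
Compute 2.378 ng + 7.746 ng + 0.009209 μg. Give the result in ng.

19.333 ng

In ng:
  2.378 ng → 2.378
  7.746 ng → 7.746
  0.009209 μg = 0.009209 × 10³ ng = 9.209
Sum: 2.378 + 7.746 + 9.209 = 19.333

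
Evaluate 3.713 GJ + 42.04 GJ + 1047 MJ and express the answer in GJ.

In GJ:
  3.713 GJ → 3.713
  42.04 GJ → 42.04
  1047 MJ = 1047 × 10⁻³ GJ = 1.047
Sum: 3.713 + 42.04 + 1.047 = 46.8

46.8 GJ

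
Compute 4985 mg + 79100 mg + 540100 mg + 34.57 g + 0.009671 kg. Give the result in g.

668.426 g

In g:
  4985 mg = 4985 × 10^-3 g = 4.985
  79100 mg = 79100 × 10^-3 g = 79.1
  540100 mg = 540100 × 10^-3 g = 540.1
  34.57 g → 34.57
  0.009671 kg = 0.009671 × 10^3 g = 9.671
Sum: 4.985 + 79.1 + 540.1 + 34.57 + 9.671 = 668.426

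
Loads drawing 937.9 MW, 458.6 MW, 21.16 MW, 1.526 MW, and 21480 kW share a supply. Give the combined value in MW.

In MW:
  937.9 MW → 937.9
  458.6 MW → 458.6
  21.16 MW → 21.16
  1.526 MW → 1.526
  21480 kW = 21480e-3 MW = 21.48
Sum: 937.9 + 458.6 + 21.16 + 1.526 + 21.48 = 1440.666

1440.666 MW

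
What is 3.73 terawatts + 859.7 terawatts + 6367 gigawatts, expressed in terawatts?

869.797 terawatts

In terawatts:
  3.73 terawatts → 3.73
  859.7 terawatts → 859.7
  6367 gigawatts = 6367e-3 terawatts = 6.367
Sum: 3.73 + 859.7 + 6.367 = 869.797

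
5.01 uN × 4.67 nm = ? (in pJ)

0.0233967 pJ

5.01 × 10^-6 × 4.67 × 10^-9 = 23.3967 × 10^-15 J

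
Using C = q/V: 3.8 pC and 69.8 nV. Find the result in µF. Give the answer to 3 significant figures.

(3.8e-12) / (69.8e-9) = 0.054441e-3 F

54.4 µF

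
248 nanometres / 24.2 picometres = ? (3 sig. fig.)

10200

(248 × 10⁻⁹) / (24.2 × 10⁻¹²) = 10.25 × 10³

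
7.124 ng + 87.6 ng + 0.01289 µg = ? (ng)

107.614 ng

In ng:
  7.124 ng → 7.124
  87.6 ng → 87.6
  0.01289 µg = 0.01289 × 10^3 ng = 12.89
Sum: 7.124 + 87.6 + 12.89 = 107.614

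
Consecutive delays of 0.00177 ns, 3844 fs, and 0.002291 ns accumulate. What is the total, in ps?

In ps:
  0.00177 ns = 0.00177e3 ps = 1.77
  3844 fs = 3844e-3 ps = 3.844
  0.002291 ns = 0.002291e3 ps = 2.291
Sum: 1.77 + 3.844 + 2.291 = 7.905

7.905 ps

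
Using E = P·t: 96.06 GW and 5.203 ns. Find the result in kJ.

0.49980018 kJ

96.06 × 10⁹ × 5.203 × 10⁻⁹ = 499.80018 J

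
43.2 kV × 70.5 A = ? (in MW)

43.2 × 10³ × 70.5 = 3045.6 × 10³ W

3.0456 MW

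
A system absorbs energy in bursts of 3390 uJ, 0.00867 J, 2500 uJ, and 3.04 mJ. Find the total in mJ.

17.6 mJ

In mJ:
  3390 uJ = 3390 × 10⁻³ mJ = 3.39
  0.00867 J = 0.00867 × 10³ mJ = 8.67
  2500 uJ = 2500 × 10⁻³ mJ = 2.5
  3.04 mJ → 3.04
Sum: 3.39 + 8.67 + 2.5 + 3.04 = 17.6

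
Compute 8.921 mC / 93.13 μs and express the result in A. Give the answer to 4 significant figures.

95.79 A

(8.921e-3) / (93.13e-6) = 0.0957908e3 A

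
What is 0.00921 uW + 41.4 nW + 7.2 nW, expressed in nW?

In nW:
  0.00921 uW = 0.00921 × 10³ nW = 9.21
  41.4 nW → 41.4
  7.2 nW → 7.2
Sum: 9.21 + 41.4 + 7.2 = 57.81

57.81 nW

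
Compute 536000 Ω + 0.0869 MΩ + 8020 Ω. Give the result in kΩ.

In kΩ:
  536000 Ω = 536000 × 10^-3 kΩ = 536
  0.0869 MΩ = 0.0869 × 10^3 kΩ = 86.9
  8020 Ω = 8020 × 10^-3 kΩ = 8.02
Sum: 536 + 86.9 + 8.02 = 630.92

630.92 kΩ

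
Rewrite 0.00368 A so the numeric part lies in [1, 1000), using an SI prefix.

3.68 mA

= 3.68e-3 A; 1e-3 is milli.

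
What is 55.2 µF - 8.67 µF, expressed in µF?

In µF:
  55.2 µF → 55.2
  8.67 µF → 8.67
Difference: 55.2 - 8.67 = 46.53

46.53 µF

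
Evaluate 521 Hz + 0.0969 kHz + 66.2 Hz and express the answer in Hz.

In Hz:
  521 Hz → 521
  0.0969 kHz = 0.0969e3 Hz = 96.9
  66.2 Hz → 66.2
Sum: 521 + 96.9 + 66.2 = 684.1

684.1 Hz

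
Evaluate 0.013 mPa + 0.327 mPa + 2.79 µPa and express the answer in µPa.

In µPa:
  0.013 mPa = 0.013e3 µPa = 13
  0.327 mPa = 0.327e3 µPa = 327
  2.79 µPa → 2.79
Sum: 13 + 327 + 2.79 = 342.79

342.79 µPa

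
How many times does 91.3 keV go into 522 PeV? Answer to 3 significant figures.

(522e15) / (91.3e3) = 5.717e12

5720000000000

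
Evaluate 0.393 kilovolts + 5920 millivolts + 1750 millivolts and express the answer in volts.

In volts:
  0.393 kilovolts = 0.393e3 volts = 393
  5920 millivolts = 5920e-3 volts = 5.92
  1750 millivolts = 1750e-3 volts = 1.75
Sum: 393 + 5.92 + 1.75 = 400.67

400.67 volts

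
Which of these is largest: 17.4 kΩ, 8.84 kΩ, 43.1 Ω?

17.4 kΩ

17.4 kΩ = 17400 Ω
8.84 kΩ = 8840 Ω
43.1 Ω = 43.1 Ω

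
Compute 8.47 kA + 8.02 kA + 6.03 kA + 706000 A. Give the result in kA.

In kA:
  8.47 kA → 8.47
  8.02 kA → 8.02
  6.03 kA → 6.03
  706000 A = 706000 × 10^-3 kA = 706
Sum: 8.47 + 8.02 + 6.03 + 706 = 728.52

728.52 kA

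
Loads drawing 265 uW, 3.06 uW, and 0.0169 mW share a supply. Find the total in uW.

In uW:
  265 uW → 265
  3.06 uW → 3.06
  0.0169 mW = 0.0169 × 10³ uW = 16.9
Sum: 265 + 3.06 + 16.9 = 284.96

284.96 uW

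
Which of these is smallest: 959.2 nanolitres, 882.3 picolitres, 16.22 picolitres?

959.2 nanolitres = 0.0000009592 litres
882.3 picolitres = 0.0000000008823 litres
16.22 picolitres = 0.00000000001622 litres

16.22 picolitres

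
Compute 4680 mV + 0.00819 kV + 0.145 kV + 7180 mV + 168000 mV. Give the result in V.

In V:
  4680 mV = 4680 × 10^-3 V = 4.68
  0.00819 kV = 0.00819 × 10^3 V = 8.19
  0.145 kV = 0.145 × 10^3 V = 145
  7180 mV = 7180 × 10^-3 V = 7.18
  168000 mV = 168000 × 10^-3 V = 168
Sum: 4.68 + 8.19 + 145 + 7.18 + 168 = 333.05

333.05 V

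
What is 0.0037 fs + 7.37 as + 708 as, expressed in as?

719.07 as

In as:
  0.0037 fs = 0.0037 × 10^3 as = 3.7
  7.37 as → 7.37
  708 as → 708
Sum: 3.7 + 7.37 + 708 = 719.07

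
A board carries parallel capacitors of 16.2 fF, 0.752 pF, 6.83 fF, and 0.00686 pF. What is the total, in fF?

781.89 fF

In fF:
  16.2 fF → 16.2
  0.752 pF = 0.752 × 10^3 fF = 752
  6.83 fF → 6.83
  0.00686 pF = 0.00686 × 10^3 fF = 6.86
Sum: 16.2 + 752 + 6.83 + 6.86 = 781.89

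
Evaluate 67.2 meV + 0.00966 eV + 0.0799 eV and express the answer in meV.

In meV:
  67.2 meV → 67.2
  0.00966 eV = 0.00966 × 10^3 meV = 9.66
  0.0799 eV = 0.0799 × 10^3 meV = 79.9
Sum: 67.2 + 9.66 + 79.9 = 156.76

156.76 meV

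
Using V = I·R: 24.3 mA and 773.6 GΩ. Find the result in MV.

24.3 × 10⁻³ × 773.6 × 10⁹ = 18798.48 × 10⁶ V

18798.48 MV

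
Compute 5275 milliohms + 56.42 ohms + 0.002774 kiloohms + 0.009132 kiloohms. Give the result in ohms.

In ohms:
  5275 milliohms = 5275e-3 ohms = 5.275
  56.42 ohms → 56.42
  0.002774 kiloohms = 0.002774e3 ohms = 2.774
  0.009132 kiloohms = 0.009132e3 ohms = 9.132
Sum: 5.275 + 56.42 + 2.774 + 9.132 = 73.601

73.601 ohms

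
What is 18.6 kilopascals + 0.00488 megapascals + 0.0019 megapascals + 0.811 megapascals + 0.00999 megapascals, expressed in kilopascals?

In kilopascals:
  18.6 kilopascals → 18.6
  0.00488 megapascals = 0.00488 × 10^3 kilopascals = 4.88
  0.0019 megapascals = 0.0019 × 10^3 kilopascals = 1.9
  0.811 megapascals = 0.811 × 10^3 kilopascals = 811
  0.00999 megapascals = 0.00999 × 10^3 kilopascals = 9.99
Sum: 18.6 + 4.88 + 1.9 + 811 + 9.99 = 846.37

846.37 kilopascals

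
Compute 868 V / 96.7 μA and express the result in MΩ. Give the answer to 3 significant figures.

(868) / (96.7 × 10^-6) = 8.9762 × 10^6 Ω

8.98 MΩ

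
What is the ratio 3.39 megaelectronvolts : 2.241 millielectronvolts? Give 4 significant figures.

1513000000

(3.39e6) / (2.241e-3) = 1.5127e9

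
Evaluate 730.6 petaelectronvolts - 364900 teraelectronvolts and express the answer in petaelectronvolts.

365.7 petaelectronvolts

In petaelectronvolts:
  730.6 petaelectronvolts → 730.6
  364900 teraelectronvolts = 364900 × 10⁻³ petaelectronvolts = 364.9
Difference: 730.6 - 364.9 = 365.7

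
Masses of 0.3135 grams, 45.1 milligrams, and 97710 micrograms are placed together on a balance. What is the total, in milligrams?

In milligrams:
  0.3135 grams = 0.3135 × 10^3 milligrams = 313.5
  45.1 milligrams → 45.1
  97710 micrograms = 97710 × 10^-3 milligrams = 97.71
Sum: 313.5 + 45.1 + 97.71 = 456.31

456.31 milligrams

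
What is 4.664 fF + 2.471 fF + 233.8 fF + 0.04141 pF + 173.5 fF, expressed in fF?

In fF:
  4.664 fF → 4.664
  2.471 fF → 2.471
  233.8 fF → 233.8
  0.04141 pF = 0.04141e3 fF = 41.41
  173.5 fF → 173.5
Sum: 4.664 + 2.471 + 233.8 + 41.41 + 173.5 = 455.845

455.845 fF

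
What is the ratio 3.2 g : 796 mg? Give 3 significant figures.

(3.2) / (796 × 10⁻³) = 0.00402 × 10³

4.02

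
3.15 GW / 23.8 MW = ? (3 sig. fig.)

(3.15 × 10^9) / (23.8 × 10^6) = 0.1324 × 10^3

132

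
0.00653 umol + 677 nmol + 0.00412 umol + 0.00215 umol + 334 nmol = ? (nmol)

In nmol:
  0.00653 umol = 0.00653 × 10^3 nmol = 6.53
  677 nmol → 677
  0.00412 umol = 0.00412 × 10^3 nmol = 4.12
  0.00215 umol = 0.00215 × 10^3 nmol = 2.15
  334 nmol → 334
Sum: 6.53 + 677 + 4.12 + 2.15 + 334 = 1023.8

1023.8 nmol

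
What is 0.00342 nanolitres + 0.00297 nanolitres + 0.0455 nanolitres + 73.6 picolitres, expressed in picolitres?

In picolitres:
  0.00342 nanolitres = 0.00342 × 10³ picolitres = 3.42
  0.00297 nanolitres = 0.00297 × 10³ picolitres = 2.97
  0.0455 nanolitres = 0.0455 × 10³ picolitres = 45.5
  73.6 picolitres → 73.6
Sum: 3.42 + 2.97 + 45.5 + 73.6 = 125.49

125.49 picolitres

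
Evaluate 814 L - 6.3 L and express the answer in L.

In L:
  814 L → 814
  6.3 L → 6.3
Difference: 814 - 6.3 = 807.7

807.7 L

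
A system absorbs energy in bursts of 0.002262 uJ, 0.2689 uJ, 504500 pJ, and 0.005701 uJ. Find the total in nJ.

781.363 nJ

In nJ:
  0.002262 uJ = 0.002262 × 10³ nJ = 2.262
  0.2689 uJ = 0.2689 × 10³ nJ = 268.9
  504500 pJ = 504500 × 10⁻³ nJ = 504.5
  0.005701 uJ = 0.005701 × 10³ nJ = 5.701
Sum: 2.262 + 268.9 + 504.5 + 5.701 = 781.363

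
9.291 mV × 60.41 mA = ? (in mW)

0.56126931 mW

9.291 × 10⁻³ × 60.41 × 10⁻³ = 561.26931 × 10⁻⁶ W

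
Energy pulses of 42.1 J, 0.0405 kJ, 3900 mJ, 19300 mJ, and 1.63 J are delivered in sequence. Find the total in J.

107.43 J

In J:
  42.1 J → 42.1
  0.0405 kJ = 0.0405 × 10^3 J = 40.5
  3900 mJ = 3900 × 10^-3 J = 3.9
  19300 mJ = 19300 × 10^-3 J = 19.3
  1.63 J → 1.63
Sum: 42.1 + 40.5 + 3.9 + 19.3 + 1.63 = 107.43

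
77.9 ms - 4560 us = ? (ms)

In ms:
  77.9 ms → 77.9
  4560 us = 4560e-3 ms = 4.56
Difference: 77.9 - 4.56 = 73.34

73.34 ms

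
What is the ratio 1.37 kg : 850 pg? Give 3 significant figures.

(1.37 × 10³) / (850 × 10⁻¹²) = 0.001612 × 10¹⁵

1610000000000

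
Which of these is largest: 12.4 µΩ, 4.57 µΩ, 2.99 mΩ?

12.4 µΩ = 0.0000124 Ω
4.57 µΩ = 0.00000457 Ω
2.99 mΩ = 0.00299 Ω

2.99 mΩ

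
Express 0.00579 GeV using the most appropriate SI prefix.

= 5.79e6 eV; 1e6 is mega.

5.79 MeV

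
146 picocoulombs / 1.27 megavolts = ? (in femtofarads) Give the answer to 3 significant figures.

(146 × 10^-12) / (1.27 × 10^6) = 114.96 × 10^-18 F

0.115 femtofarads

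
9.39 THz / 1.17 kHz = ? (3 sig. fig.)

(9.39 × 10¹²) / (1.17 × 10³) = 8.026 × 10⁹

8030000000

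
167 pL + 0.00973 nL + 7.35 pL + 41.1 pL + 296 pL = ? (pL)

In pL:
  167 pL → 167
  0.00973 nL = 0.00973 × 10^3 pL = 9.73
  7.35 pL → 7.35
  41.1 pL → 41.1
  296 pL → 296
Sum: 167 + 9.73 + 7.35 + 41.1 + 296 = 521.18

521.18 pL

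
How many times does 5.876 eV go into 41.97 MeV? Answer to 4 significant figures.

(41.97e6) / (5.876) = 7.1426e6

7143000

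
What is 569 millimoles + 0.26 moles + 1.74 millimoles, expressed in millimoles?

In millimoles:
  569 millimoles → 569
  0.26 moles = 0.26e3 millimoles = 260
  1.74 millimoles → 1.74
Sum: 569 + 260 + 1.74 = 830.74

830.74 millimoles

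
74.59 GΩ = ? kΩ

74590000 kΩ

giga = 1e9, kilo = 1e3; factor is 1e6.
74.59 × 1e6 = 74590000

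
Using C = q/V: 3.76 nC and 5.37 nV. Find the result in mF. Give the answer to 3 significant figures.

(3.76e-9) / (5.37e-9) = 0.70019 F

700 mF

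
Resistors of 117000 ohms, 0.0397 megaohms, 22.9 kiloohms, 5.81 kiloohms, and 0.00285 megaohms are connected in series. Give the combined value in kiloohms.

188.26 kiloohms

In kiloohms:
  117000 ohms = 117000 × 10⁻³ kiloohms = 117
  0.0397 megaohms = 0.0397 × 10³ kiloohms = 39.7
  22.9 kiloohms → 22.9
  5.81 kiloohms → 5.81
  0.00285 megaohms = 0.00285 × 10³ kiloohms = 2.85
Sum: 117 + 39.7 + 22.9 + 5.81 + 2.85 = 188.26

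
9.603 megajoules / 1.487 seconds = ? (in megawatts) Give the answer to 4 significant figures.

6.458 megawatts

(9.603 × 10^6) / (1.487) = 6.45797 × 10^6 W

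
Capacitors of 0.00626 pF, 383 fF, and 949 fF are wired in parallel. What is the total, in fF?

In fF:
  0.00626 pF = 0.00626e3 fF = 6.26
  383 fF → 383
  949 fF → 949
Sum: 6.26 + 383 + 949 = 1338.26

1338.26 fF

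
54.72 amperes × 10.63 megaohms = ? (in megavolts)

581.6736 megavolts

54.72 × 10.63 × 10^6 = 581.6736 × 10^6 V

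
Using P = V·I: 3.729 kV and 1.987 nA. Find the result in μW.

3.729 × 10^3 × 1.987 × 10^-9 = 7.409523 × 10^-6 W

7.409523 μW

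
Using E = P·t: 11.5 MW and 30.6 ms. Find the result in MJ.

11.5 × 10⁶ × 30.6 × 10⁻³ = 351.9 × 10³ J

0.3519 MJ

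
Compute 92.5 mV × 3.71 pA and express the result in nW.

92.5e-3 × 3.71e-12 = 343.175e-15 W

0.000343175 nW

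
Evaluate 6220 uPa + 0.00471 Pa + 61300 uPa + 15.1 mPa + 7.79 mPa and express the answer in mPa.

95.12 mPa

In mPa:
  6220 uPa = 6220 × 10^-3 mPa = 6.22
  0.00471 Pa = 0.00471 × 10^3 mPa = 4.71
  61300 uPa = 61300 × 10^-3 mPa = 61.3
  15.1 mPa → 15.1
  7.79 mPa → 7.79
Sum: 6.22 + 4.71 + 61.3 + 15.1 + 7.79 = 95.12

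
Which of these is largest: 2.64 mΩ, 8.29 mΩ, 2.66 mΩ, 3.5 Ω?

3.5 Ω

2.64 mΩ = 0.00264 Ω
8.29 mΩ = 0.00829 Ω
2.66 mΩ = 0.00266 Ω
3.5 Ω = 3.5 Ω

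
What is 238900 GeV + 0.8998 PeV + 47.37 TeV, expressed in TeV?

In TeV:
  238900 GeV = 238900 × 10^-3 TeV = 238.9
  0.8998 PeV = 0.8998 × 10^3 TeV = 899.8
  47.37 TeV → 47.37
Sum: 238.9 + 899.8 + 47.37 = 1186.07

1186.07 TeV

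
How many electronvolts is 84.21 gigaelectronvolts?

giga = 10⁹, (no prefix) = 10⁰; factor is 10⁹.
84.21 × 10⁹ = 84210000000

84210000000 electronvolts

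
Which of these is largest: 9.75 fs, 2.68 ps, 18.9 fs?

9.75 fs = 0.00000000000000975 s
2.68 ps = 0.00000000000268 s
18.9 fs = 0.0000000000000189 s

2.68 ps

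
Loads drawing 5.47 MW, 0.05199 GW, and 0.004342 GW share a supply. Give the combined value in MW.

61.802 MW

In MW:
  5.47 MW → 5.47
  0.05199 GW = 0.05199 × 10³ MW = 51.99
  0.004342 GW = 0.004342 × 10³ MW = 4.342
Sum: 5.47 + 51.99 + 4.342 = 61.802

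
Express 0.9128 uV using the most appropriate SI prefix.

912.8 nV

= 912.8 × 10^-9 V; 10^-9 is nano.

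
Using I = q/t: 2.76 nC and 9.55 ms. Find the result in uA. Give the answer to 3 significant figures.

(2.76 × 10⁻⁹) / (9.55 × 10⁻³) = 0.28901 × 10⁻⁶ A

0.289 uA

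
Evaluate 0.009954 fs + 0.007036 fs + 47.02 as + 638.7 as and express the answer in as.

702.71 as

In as:
  0.009954 fs = 0.009954 × 10^3 as = 9.954
  0.007036 fs = 0.007036 × 10^3 as = 7.036
  47.02 as → 47.02
  638.7 as → 638.7
Sum: 9.954 + 7.036 + 47.02 + 638.7 = 702.71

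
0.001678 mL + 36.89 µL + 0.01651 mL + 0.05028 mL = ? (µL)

In µL:
  0.001678 mL = 0.001678 × 10³ µL = 1.678
  36.89 µL → 36.89
  0.01651 mL = 0.01651 × 10³ µL = 16.51
  0.05028 mL = 0.05028 × 10³ µL = 50.28
Sum: 1.678 + 36.89 + 16.51 + 50.28 = 105.358

105.358 µL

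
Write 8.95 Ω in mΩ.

8950 mΩ

(no prefix) = 10^0, milli = 10^-3; factor is 10^3.
8.95 × 10^3 = 8950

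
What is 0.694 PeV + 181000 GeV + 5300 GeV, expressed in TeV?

In TeV:
  0.694 PeV = 0.694e3 TeV = 694
  181000 GeV = 181000e-3 TeV = 181
  5300 GeV = 5300e-3 TeV = 5.3
Sum: 694 + 181 + 5.3 = 880.3

880.3 TeV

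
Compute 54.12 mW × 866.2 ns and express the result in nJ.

54.12 × 10⁻³ × 866.2 × 10⁻⁹ = 46878.744 × 10⁻¹² J

46.878744 nJ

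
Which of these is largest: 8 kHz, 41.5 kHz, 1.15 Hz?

41.5 kHz

8 kHz = 8000 Hz
41.5 kHz = 41500 Hz
1.15 Hz = 1.15 Hz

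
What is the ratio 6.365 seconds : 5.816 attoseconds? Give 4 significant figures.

(6.365) / (5.816 × 10⁻¹⁸) = 1.0944 × 10¹⁸

1094000000000000000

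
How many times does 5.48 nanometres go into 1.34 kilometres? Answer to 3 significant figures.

245000000000

(1.34e3) / (5.48e-9) = 0.2445e12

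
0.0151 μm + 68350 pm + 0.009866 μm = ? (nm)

In nm:
  0.0151 μm = 0.0151 × 10³ nm = 15.1
  68350 pm = 68350 × 10⁻³ nm = 68.35
  0.009866 μm = 0.009866 × 10³ nm = 9.866
Sum: 15.1 + 68.35 + 9.866 = 93.316

93.316 nm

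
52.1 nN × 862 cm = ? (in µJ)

0.449102 µJ

52.1e-9 × 862e-2 = 44910.2e-11 J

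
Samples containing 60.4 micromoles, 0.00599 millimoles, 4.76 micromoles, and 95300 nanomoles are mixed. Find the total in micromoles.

In micromoles:
  60.4 micromoles → 60.4
  0.00599 millimoles = 0.00599 × 10³ micromoles = 5.99
  4.76 micromoles → 4.76
  95300 nanomoles = 95300 × 10⁻³ micromoles = 95.3
Sum: 60.4 + 5.99 + 4.76 + 95.3 = 166.45

166.45 micromoles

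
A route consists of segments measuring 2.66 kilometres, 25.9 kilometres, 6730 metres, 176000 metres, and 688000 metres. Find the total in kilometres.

In kilometres:
  2.66 kilometres → 2.66
  25.9 kilometres → 25.9
  6730 metres = 6730 × 10⁻³ kilometres = 6.73
  176000 metres = 176000 × 10⁻³ kilometres = 176
  688000 metres = 688000 × 10⁻³ kilometres = 688
Sum: 2.66 + 25.9 + 6.73 + 176 + 688 = 899.29

899.29 kilometres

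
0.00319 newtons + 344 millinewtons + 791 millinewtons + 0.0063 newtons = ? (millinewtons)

1144.49 millinewtons

In millinewtons:
  0.00319 newtons = 0.00319e3 millinewtons = 3.19
  344 millinewtons → 344
  791 millinewtons → 791
  0.0063 newtons = 0.0063e3 millinewtons = 6.3
Sum: 3.19 + 344 + 791 + 6.3 = 1144.49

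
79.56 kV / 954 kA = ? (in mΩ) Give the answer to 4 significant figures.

83.40 mΩ

(79.56 × 10^3) / (954 × 10^3) = 0.0833962 Ω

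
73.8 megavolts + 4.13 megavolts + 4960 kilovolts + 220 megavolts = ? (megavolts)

302.89 megavolts

In megavolts:
  73.8 megavolts → 73.8
  4.13 megavolts → 4.13
  4960 kilovolts = 4960 × 10⁻³ megavolts = 4.96
  220 megavolts → 220
Sum: 73.8 + 4.13 + 4.96 + 220 = 302.89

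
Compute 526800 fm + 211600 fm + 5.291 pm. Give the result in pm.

In pm:
  526800 fm = 526800 × 10⁻³ pm = 526.8
  211600 fm = 211600 × 10⁻³ pm = 211.6
  5.291 pm → 5.291
Sum: 526.8 + 211.6 + 5.291 = 743.691

743.691 pm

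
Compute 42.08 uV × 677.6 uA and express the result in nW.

28.513408 nW

42.08e-6 × 677.6e-6 = 28513.408e-12 W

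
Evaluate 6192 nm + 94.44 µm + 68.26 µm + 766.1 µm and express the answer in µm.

In µm:
  6192 nm = 6192e-3 µm = 6.192
  94.44 µm → 94.44
  68.26 µm → 68.26
  766.1 µm → 766.1
Sum: 6.192 + 94.44 + 68.26 + 766.1 = 934.992

934.992 µm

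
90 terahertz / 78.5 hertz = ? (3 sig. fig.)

1150000000000

(90 × 10¹²) / (78.5) = 1.146 × 10¹²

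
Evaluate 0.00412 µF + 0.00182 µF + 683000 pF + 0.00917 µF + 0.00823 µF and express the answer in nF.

706.34 nF

In nF:
  0.00412 µF = 0.00412 × 10^3 nF = 4.12
  0.00182 µF = 0.00182 × 10^3 nF = 1.82
  683000 pF = 683000 × 10^-3 nF = 683
  0.00917 µF = 0.00917 × 10^3 nF = 9.17
  0.00823 µF = 0.00823 × 10^3 nF = 8.23
Sum: 4.12 + 1.82 + 683 + 9.17 + 8.23 = 706.34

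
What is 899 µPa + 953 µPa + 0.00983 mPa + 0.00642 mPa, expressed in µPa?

In µPa:
  899 µPa → 899
  953 µPa → 953
  0.00983 mPa = 0.00983 × 10³ µPa = 9.83
  0.00642 mPa = 0.00642 × 10³ µPa = 6.42
Sum: 899 + 953 + 9.83 + 6.42 = 1868.25

1868.25 µPa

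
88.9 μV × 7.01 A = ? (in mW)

88.9 × 10^-6 × 7.01 = 623.189 × 10^-6 W

0.623189 mW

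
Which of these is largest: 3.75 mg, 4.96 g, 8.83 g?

8.83 g

3.75 mg = 0.00375 g
4.96 g = 4.96 g
8.83 g = 8.83 g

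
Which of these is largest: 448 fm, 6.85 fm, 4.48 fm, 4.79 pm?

448 fm = 0.000000000000448 m
6.85 fm = 0.00000000000000685 m
4.48 fm = 0.00000000000000448 m
4.79 pm = 0.00000000000479 m

4.79 pm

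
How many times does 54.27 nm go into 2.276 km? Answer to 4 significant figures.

41940000000

(2.276 × 10³) / (54.27 × 10⁻⁹) = 0.041938 × 10¹²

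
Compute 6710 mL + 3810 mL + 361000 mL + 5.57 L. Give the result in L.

In L:
  6710 mL = 6710e-3 L = 6.71
  3810 mL = 3810e-3 L = 3.81
  361000 mL = 361000e-3 L = 361
  5.57 L → 5.57
Sum: 6.71 + 3.81 + 361 + 5.57 = 377.09

377.09 L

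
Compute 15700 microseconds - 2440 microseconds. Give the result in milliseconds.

In milliseconds:
  15700 microseconds = 15700e-3 milliseconds = 15.7
  2440 microseconds = 2440e-3 milliseconds = 2.44
Difference: 15.7 - 2.44 = 13.26

13.26 milliseconds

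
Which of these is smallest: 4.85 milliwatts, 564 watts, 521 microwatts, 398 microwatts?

4.85 milliwatts = 0.00485 watts
564 watts = 564 watts
521 microwatts = 0.000521 watts
398 microwatts = 0.000398 watts

398 microwatts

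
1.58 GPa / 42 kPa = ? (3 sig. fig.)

(1.58 × 10⁹) / (42 × 10³) = 0.03762 × 10⁶

37600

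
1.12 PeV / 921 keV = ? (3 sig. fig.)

(1.12 × 10¹⁵) / (921 × 10³) = 0.001216 × 10¹²

1220000000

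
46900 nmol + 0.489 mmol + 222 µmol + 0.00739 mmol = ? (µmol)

In µmol:
  46900 nmol = 46900e-3 µmol = 46.9
  0.489 mmol = 0.489e3 µmol = 489
  222 µmol → 222
  0.00739 mmol = 0.00739e3 µmol = 7.39
Sum: 46.9 + 489 + 222 + 7.39 = 765.29

765.29 µmol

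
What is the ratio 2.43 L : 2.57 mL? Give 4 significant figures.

(2.43) / (2.57 × 10^-3) = 0.94553 × 10^3

945.5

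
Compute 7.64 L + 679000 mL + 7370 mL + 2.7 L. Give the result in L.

In L:
  7.64 L → 7.64
  679000 mL = 679000e-3 L = 679
  7370 mL = 7370e-3 L = 7.37
  2.7 L → 2.7
Sum: 7.64 + 679 + 7.37 + 2.7 = 696.71

696.71 L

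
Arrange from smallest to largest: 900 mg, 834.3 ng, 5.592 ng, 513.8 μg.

900 mg = 0.9 g
834.3 ng = 0.0000008343 g
5.592 ng = 0.000000005592 g
513.8 μg = 0.0005138 g

5.592 ng < 834.3 ng < 513.8 μg < 900 mg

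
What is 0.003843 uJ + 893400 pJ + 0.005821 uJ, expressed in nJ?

903.064 nJ

In nJ:
  0.003843 uJ = 0.003843 × 10^3 nJ = 3.843
  893400 pJ = 893400 × 10^-3 nJ = 893.4
  0.005821 uJ = 0.005821 × 10^3 nJ = 5.821
Sum: 3.843 + 893.4 + 5.821 = 903.064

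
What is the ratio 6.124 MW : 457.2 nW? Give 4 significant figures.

(6.124 × 10^6) / (457.2 × 10^-9) = 0.013395 × 10^15

13390000000000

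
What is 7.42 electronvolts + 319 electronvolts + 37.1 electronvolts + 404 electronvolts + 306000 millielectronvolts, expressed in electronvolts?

1073.52 electronvolts

In electronvolts:
  7.42 electronvolts → 7.42
  319 electronvolts → 319
  37.1 electronvolts → 37.1
  404 electronvolts → 404
  306000 millielectronvolts = 306000 × 10^-3 electronvolts = 306
Sum: 7.42 + 319 + 37.1 + 404 + 306 = 1073.52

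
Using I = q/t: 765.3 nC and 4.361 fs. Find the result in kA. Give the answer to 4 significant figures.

175500 kA

(765.3e-9) / (4.361e-15) = 175.487e6 A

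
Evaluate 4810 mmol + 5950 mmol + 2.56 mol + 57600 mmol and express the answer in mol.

70.92 mol

In mol:
  4810 mmol = 4810 × 10^-3 mol = 4.81
  5950 mmol = 5950 × 10^-3 mol = 5.95
  2.56 mol → 2.56
  57600 mmol = 57600 × 10^-3 mol = 57.6
Sum: 4.81 + 5.95 + 2.56 + 57.6 = 70.92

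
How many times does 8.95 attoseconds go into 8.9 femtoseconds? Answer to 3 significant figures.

994

(8.9 × 10⁻¹⁵) / (8.95 × 10⁻¹⁸) = 0.9944 × 10³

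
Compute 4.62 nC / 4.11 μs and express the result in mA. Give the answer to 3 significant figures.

1.12 mA

(4.62e-9) / (4.11e-6) = 1.1241e-3 A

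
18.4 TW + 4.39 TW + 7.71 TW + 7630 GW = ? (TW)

In TW:
  18.4 TW → 18.4
  4.39 TW → 4.39
  7.71 TW → 7.71
  7630 GW = 7630e-3 TW = 7.63
Sum: 18.4 + 4.39 + 7.71 + 7.63 = 38.13

38.13 TW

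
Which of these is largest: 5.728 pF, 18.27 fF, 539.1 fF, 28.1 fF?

5.728 pF = 0.000000000005728 F
18.27 fF = 0.00000000000001827 F
539.1 fF = 0.0000000000005391 F
28.1 fF = 0.0000000000000281 F

5.728 pF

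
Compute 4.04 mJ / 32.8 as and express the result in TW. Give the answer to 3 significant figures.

123 TW

(4.04 × 10^-3) / (32.8 × 10^-18) = 0.12317 × 10^15 W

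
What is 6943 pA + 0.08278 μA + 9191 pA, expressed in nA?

98.914 nA

In nA:
  6943 pA = 6943 × 10⁻³ nA = 6.943
  0.08278 μA = 0.08278 × 10³ nA = 82.78
  9191 pA = 9191 × 10⁻³ nA = 9.191
Sum: 6.943 + 82.78 + 9.191 = 98.914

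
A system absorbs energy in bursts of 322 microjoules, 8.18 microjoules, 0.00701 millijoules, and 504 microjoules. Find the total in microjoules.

841.19 microjoules

In microjoules:
  322 microjoules → 322
  8.18 microjoules → 8.18
  0.00701 millijoules = 0.00701 × 10^3 microjoules = 7.01
  504 microjoules → 504
Sum: 322 + 8.18 + 7.01 + 504 = 841.19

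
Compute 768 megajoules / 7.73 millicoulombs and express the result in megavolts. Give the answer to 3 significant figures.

(768 × 10⁶) / (7.73 × 10⁻³) = 99.353 × 10⁹ V

99400 megavolts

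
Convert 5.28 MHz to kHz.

mega = 1e6, kilo = 1e3; factor is 1e3.
5.28 × 1e3 = 5280

5280 kHz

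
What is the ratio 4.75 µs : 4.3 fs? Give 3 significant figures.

1100000000

(4.75 × 10^-6) / (4.3 × 10^-15) = 1.105 × 10^9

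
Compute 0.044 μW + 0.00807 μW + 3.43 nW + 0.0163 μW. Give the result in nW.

71.8 nW

In nW:
  0.044 μW = 0.044e3 nW = 44
  0.00807 μW = 0.00807e3 nW = 8.07
  3.43 nW → 3.43
  0.0163 μW = 0.0163e3 nW = 16.3
Sum: 44 + 8.07 + 3.43 + 16.3 = 71.8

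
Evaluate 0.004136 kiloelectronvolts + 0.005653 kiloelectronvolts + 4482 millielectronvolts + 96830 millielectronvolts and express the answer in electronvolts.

In electronvolts:
  0.004136 kiloelectronvolts = 0.004136 × 10^3 electronvolts = 4.136
  0.005653 kiloelectronvolts = 0.005653 × 10^3 electronvolts = 5.653
  4482 millielectronvolts = 4482 × 10^-3 electronvolts = 4.482
  96830 millielectronvolts = 96830 × 10^-3 electronvolts = 96.83
Sum: 4.136 + 5.653 + 4.482 + 96.83 = 111.101

111.101 electronvolts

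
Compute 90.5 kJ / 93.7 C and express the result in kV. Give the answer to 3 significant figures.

0.966 kV

(90.5 × 10³) / (93.7) = 0.96585 × 10³ V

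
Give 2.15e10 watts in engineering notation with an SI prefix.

= 21.5e9 watts; 1e9 is giga.

21.5 gigawatts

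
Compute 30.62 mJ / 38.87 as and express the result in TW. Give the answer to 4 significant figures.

(30.62e-3) / (38.87e-18) = 0.787754e15 W

787.8 TW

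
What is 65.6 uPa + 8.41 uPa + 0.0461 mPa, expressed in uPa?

In uPa:
  65.6 uPa → 65.6
  8.41 uPa → 8.41
  0.0461 mPa = 0.0461 × 10^3 uPa = 46.1
Sum: 65.6 + 8.41 + 46.1 = 120.11

120.11 uPa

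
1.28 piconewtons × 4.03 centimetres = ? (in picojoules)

1.28 × 10^-12 × 4.03 × 10^-2 = 5.1584 × 10^-14 J

0.051584 picojoules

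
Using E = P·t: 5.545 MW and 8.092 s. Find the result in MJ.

5.545 × 10^6 × 8.092 = 44.87014 × 10^6 J

44.87014 MJ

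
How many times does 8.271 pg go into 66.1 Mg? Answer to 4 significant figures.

7992000000000000000

(66.1 × 10⁶) / (8.271 × 10⁻¹²) = 7.9918 × 10¹⁸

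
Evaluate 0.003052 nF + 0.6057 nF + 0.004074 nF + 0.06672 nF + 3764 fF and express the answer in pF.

In pF:
  0.003052 nF = 0.003052 × 10^3 pF = 3.052
  0.6057 nF = 0.6057 × 10^3 pF = 605.7
  0.004074 nF = 0.004074 × 10^3 pF = 4.074
  0.06672 nF = 0.06672 × 10^3 pF = 66.72
  3764 fF = 3764 × 10^-3 pF = 3.764
Sum: 3.052 + 605.7 + 4.074 + 66.72 + 3.764 = 683.31

683.31 pF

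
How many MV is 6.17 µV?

micro = 1e-6, mega = 1e6; factor is 1e-12.
6.17 × 1e-12 = 0.00000000000617

0.00000000000617 MV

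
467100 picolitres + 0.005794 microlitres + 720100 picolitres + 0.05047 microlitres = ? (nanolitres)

1243.464 nanolitres

In nanolitres:
  467100 picolitres = 467100 × 10⁻³ nanolitres = 467.1
  0.005794 microlitres = 0.005794 × 10³ nanolitres = 5.794
  720100 picolitres = 720100 × 10⁻³ nanolitres = 720.1
  0.05047 microlitres = 0.05047 × 10³ nanolitres = 50.47
Sum: 467.1 + 5.794 + 720.1 + 50.47 = 1243.464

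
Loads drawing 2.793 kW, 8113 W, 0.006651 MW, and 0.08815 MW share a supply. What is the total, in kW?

In kW:
  2.793 kW → 2.793
  8113 W = 8113e-3 kW = 8.113
  0.006651 MW = 0.006651e3 kW = 6.651
  0.08815 MW = 0.08815e3 kW = 88.15
Sum: 2.793 + 8.113 + 6.651 + 88.15 = 105.707

105.707 kW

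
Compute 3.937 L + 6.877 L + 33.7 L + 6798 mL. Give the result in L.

In L:
  3.937 L → 3.937
  6.877 L → 6.877
  33.7 L → 33.7
  6798 mL = 6798 × 10^-3 L = 6.798
Sum: 3.937 + 6.877 + 33.7 + 6.798 = 51.312

51.312 L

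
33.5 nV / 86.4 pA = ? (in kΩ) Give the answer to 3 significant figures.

(33.5 × 10^-9) / (86.4 × 10^-12) = 0.38773 × 10^3 Ω

0.388 kΩ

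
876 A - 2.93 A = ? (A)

873.07 A

In A:
  876 A → 876
  2.93 A → 2.93
Difference: 876 - 2.93 = 873.07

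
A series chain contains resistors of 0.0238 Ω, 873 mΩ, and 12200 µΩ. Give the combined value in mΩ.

In mΩ:
  0.0238 Ω = 0.0238 × 10³ mΩ = 23.8
  873 mΩ → 873
  12200 µΩ = 12200 × 10⁻³ mΩ = 12.2
Sum: 23.8 + 873 + 12.2 = 909

909 mΩ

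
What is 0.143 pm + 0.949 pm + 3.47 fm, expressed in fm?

In fm:
  0.143 pm = 0.143 × 10^3 fm = 143
  0.949 pm = 0.949 × 10^3 fm = 949
  3.47 fm → 3.47
Sum: 143 + 949 + 3.47 = 1095.47

1095.47 fm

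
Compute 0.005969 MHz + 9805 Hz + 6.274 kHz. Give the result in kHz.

22.048 kHz

In kHz:
  0.005969 MHz = 0.005969 × 10³ kHz = 5.969
  9805 Hz = 9805 × 10⁻³ kHz = 9.805
  6.274 kHz → 6.274
Sum: 5.969 + 9.805 + 6.274 = 22.048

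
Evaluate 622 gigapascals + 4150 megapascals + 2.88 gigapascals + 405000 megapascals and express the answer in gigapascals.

In gigapascals:
  622 gigapascals → 622
  4150 megapascals = 4150 × 10^-3 gigapascals = 4.15
  2.88 gigapascals → 2.88
  405000 megapascals = 405000 × 10^-3 gigapascals = 405
Sum: 622 + 4.15 + 2.88 + 405 = 1034.03

1034.03 gigapascals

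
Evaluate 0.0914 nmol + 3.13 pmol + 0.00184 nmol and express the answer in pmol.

96.37 pmol

In pmol:
  0.0914 nmol = 0.0914 × 10³ pmol = 91.4
  3.13 pmol → 3.13
  0.00184 nmol = 0.00184 × 10³ pmol = 1.84
Sum: 91.4 + 3.13 + 1.84 = 96.37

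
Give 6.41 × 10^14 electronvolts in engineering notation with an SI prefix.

= 641 × 10^12 electronvolts; 10^12 is tera.

641 teraelectronvolts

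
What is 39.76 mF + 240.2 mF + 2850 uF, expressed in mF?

282.81 mF

In mF:
  39.76 mF → 39.76
  240.2 mF → 240.2
  2850 uF = 2850 × 10⁻³ mF = 2.85
Sum: 39.76 + 240.2 + 2.85 = 282.81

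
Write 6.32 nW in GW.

nano = 10^-9, giga = 10^9; factor is 10^-18.
6.32 × 10^-18 = 0.00000000000000000632

0.00000000000000000632 GW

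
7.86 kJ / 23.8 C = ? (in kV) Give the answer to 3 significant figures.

0.330 kV

(7.86 × 10³) / (23.8) = 0.33025 × 10³ V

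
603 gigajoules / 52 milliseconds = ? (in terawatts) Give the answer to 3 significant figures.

11.6 terawatts

(603 × 10^9) / (52 × 10^-3) = 11.596 × 10^12 W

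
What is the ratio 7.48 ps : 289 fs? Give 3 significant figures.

(7.48e-12) / (289e-15) = 0.02588e3

25.9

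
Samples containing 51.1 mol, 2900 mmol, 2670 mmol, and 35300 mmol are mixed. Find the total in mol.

91.97 mol

In mol:
  51.1 mol → 51.1
  2900 mmol = 2900 × 10^-3 mol = 2.9
  2670 mmol = 2670 × 10^-3 mol = 2.67
  35300 mmol = 35300 × 10^-3 mol = 35.3
Sum: 51.1 + 2.9 + 2.67 + 35.3 = 91.97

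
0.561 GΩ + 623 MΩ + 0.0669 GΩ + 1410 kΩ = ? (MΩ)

1252.31 MΩ

In MΩ:
  0.561 GΩ = 0.561e3 MΩ = 561
  623 MΩ → 623
  0.0669 GΩ = 0.0669e3 MΩ = 66.9
  1410 kΩ = 1410e-3 MΩ = 1.41
Sum: 561 + 623 + 66.9 + 1.41 = 1252.31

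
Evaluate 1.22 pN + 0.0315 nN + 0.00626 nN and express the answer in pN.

In pN:
  1.22 pN → 1.22
  0.0315 nN = 0.0315 × 10³ pN = 31.5
  0.00626 nN = 0.00626 × 10³ pN = 6.26
Sum: 1.22 + 31.5 + 6.26 = 38.98

38.98 pN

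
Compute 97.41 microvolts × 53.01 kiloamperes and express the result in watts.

97.41 × 10^-6 × 53.01 × 10^3 = 5163.7041 × 10^-3 W

5.1637041 watts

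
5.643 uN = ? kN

0.000000005643 kN

micro = 10⁻⁶, kilo = 10³; factor is 10⁻⁹.
5.643 × 10⁻⁹ = 0.000000005643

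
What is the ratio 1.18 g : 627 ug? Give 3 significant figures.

(1.18) / (627 × 10⁻⁶) = 0.001882 × 10⁶

1880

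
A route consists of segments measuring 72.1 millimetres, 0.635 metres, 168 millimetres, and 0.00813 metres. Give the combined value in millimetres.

883.23 millimetres

In millimetres:
  72.1 millimetres → 72.1
  0.635 metres = 0.635e3 millimetres = 635
  168 millimetres → 168
  0.00813 metres = 0.00813e3 millimetres = 8.13
Sum: 72.1 + 635 + 168 + 8.13 = 883.23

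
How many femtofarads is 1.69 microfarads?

1690000000 femtofarads

micro = 10⁻⁶, femto = 10⁻¹⁵; factor is 10⁹.
1.69 × 10⁹ = 1690000000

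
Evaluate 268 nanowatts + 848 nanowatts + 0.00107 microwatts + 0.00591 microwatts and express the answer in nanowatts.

1122.98 nanowatts

In nanowatts:
  268 nanowatts → 268
  848 nanowatts → 848
  0.00107 microwatts = 0.00107 × 10^3 nanowatts = 1.07
  0.00591 microwatts = 0.00591 × 10^3 nanowatts = 5.91
Sum: 268 + 848 + 1.07 + 5.91 = 1122.98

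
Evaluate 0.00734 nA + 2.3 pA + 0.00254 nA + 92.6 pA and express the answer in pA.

In pA:
  0.00734 nA = 0.00734e3 pA = 7.34
  2.3 pA → 2.3
  0.00254 nA = 0.00254e3 pA = 2.54
  92.6 pA → 92.6
Sum: 7.34 + 2.3 + 2.54 + 92.6 = 104.78

104.78 pA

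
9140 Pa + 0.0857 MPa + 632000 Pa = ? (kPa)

In kPa:
  9140 Pa = 9140 × 10^-3 kPa = 9.14
  0.0857 MPa = 0.0857 × 10^3 kPa = 85.7
  632000 Pa = 632000 × 10^-3 kPa = 632
Sum: 9.14 + 85.7 + 632 = 726.84

726.84 kPa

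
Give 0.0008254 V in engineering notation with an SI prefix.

825.4 µV

= 825.4 × 10^-6 V; 10^-6 is micro.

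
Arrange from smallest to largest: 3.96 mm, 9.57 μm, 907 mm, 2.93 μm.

2.93 μm < 9.57 μm < 3.96 mm < 907 mm

3.96 mm = 0.00396 m
9.57 μm = 0.00000957 m
907 mm = 0.907 m
2.93 μm = 0.00000293 m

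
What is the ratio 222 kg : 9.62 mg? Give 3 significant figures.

(222e3) / (9.62e-3) = 23.08e6

23100000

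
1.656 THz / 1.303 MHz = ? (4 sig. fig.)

1271000

(1.656 × 10¹²) / (1.303 × 10⁶) = 1.2709 × 10⁶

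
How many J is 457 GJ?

giga = 1e9, (no prefix) = 1e0; factor is 1e9.
457 × 1e9 = 457000000000

457000000000 J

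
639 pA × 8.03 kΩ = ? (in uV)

5.13117 uV

639 × 10⁻¹² × 8.03 × 10³ = 5131.17 × 10⁻⁹ V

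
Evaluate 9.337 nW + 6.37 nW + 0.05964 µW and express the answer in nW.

In nW:
  9.337 nW → 9.337
  6.37 nW → 6.37
  0.05964 µW = 0.05964e3 nW = 59.64
Sum: 9.337 + 6.37 + 59.64 = 75.347

75.347 nW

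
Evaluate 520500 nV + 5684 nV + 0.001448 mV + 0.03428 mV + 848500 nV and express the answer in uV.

In uV:
  520500 nV = 520500e-3 uV = 520.5
  5684 nV = 5684e-3 uV = 5.684
  0.001448 mV = 0.001448e3 uV = 1.448
  0.03428 mV = 0.03428e3 uV = 34.28
  848500 nV = 848500e-3 uV = 848.5
Sum: 520.5 + 5.684 + 1.448 + 34.28 + 848.5 = 1410.412

1410.412 uV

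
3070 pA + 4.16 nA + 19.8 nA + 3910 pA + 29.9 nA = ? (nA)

In nA:
  3070 pA = 3070 × 10⁻³ nA = 3.07
  4.16 nA → 4.16
  19.8 nA → 19.8
  3910 pA = 3910 × 10⁻³ nA = 3.91
  29.9 nA → 29.9
Sum: 3.07 + 4.16 + 19.8 + 3.91 + 29.9 = 60.84

60.84 nA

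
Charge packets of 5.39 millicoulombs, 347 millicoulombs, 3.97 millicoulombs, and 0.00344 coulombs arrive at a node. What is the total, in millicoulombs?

359.8 millicoulombs

In millicoulombs:
  5.39 millicoulombs → 5.39
  347 millicoulombs → 347
  3.97 millicoulombs → 3.97
  0.00344 coulombs = 0.00344e3 millicoulombs = 3.44
Sum: 5.39 + 347 + 3.97 + 3.44 = 359.8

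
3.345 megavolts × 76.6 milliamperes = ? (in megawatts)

0.256227 megawatts

3.345 × 10^6 × 76.6 × 10^-3 = 256.227 × 10^3 W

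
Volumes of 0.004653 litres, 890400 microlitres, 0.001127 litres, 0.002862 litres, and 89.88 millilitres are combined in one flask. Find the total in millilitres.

In millilitres:
  0.004653 litres = 0.004653 × 10^3 millilitres = 4.653
  890400 microlitres = 890400 × 10^-3 millilitres = 890.4
  0.001127 litres = 0.001127 × 10^3 millilitres = 1.127
  0.002862 litres = 0.002862 × 10^3 millilitres = 2.862
  89.88 millilitres → 89.88
Sum: 4.653 + 890.4 + 1.127 + 2.862 + 89.88 = 988.922

988.922 millilitres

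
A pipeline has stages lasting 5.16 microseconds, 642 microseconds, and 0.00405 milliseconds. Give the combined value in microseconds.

In microseconds:
  5.16 microseconds → 5.16
  642 microseconds → 642
  0.00405 milliseconds = 0.00405e3 microseconds = 4.05
Sum: 5.16 + 642 + 4.05 = 651.21

651.21 microseconds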